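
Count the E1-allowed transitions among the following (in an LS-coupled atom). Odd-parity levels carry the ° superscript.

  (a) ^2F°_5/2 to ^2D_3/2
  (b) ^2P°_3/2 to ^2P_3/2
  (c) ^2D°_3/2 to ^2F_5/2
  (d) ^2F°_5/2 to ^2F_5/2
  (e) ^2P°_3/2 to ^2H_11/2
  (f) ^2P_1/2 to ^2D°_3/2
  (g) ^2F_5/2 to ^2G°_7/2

(a) allowed
(b) allowed
(c) allowed
(d) allowed
(e) forbidden (ΔL, ΔJ fail)
(f) allowed
(g) allowed
Total allowed: 6 of 7.

6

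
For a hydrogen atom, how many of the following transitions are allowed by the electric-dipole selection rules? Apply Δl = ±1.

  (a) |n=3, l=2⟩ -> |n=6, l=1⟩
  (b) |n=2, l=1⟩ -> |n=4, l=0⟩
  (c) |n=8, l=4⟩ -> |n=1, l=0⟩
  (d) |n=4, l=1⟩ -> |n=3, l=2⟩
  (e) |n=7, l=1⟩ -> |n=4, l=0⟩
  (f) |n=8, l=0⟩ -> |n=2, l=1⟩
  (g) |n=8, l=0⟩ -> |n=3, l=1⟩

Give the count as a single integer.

6

(a) allowed
(b) allowed
(c) forbidden — Δl = -4 (E1 requires Δl = ±1)
(d) allowed
(e) allowed
(f) allowed
(g) allowed
Total allowed: 6 of 7.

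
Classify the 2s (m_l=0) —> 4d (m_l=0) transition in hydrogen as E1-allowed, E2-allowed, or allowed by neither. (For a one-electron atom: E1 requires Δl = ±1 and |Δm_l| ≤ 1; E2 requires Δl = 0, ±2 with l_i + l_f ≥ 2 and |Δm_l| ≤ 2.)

Δl = 2 − 0 = +2; l_i + l_f = 2.
Δm_l = +0.
E1 (Δl = ±1, |Δm_l| ≤ 1): not satisfied.
E2 (Δl = 0,±2, l_i+l_f ≥ 2, |Δm_l| ≤ 2): satisfied.

E2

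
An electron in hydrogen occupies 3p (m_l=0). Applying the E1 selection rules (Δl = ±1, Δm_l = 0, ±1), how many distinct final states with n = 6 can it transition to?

E1 requires Δl = ±1, so l_f ∈ {0, 2}; with 0 ≤ l_f ≤ n_f−1 = 5, the allowed l_f values are {0, 2}.
For l_f = 0: m_f ∈ {m_i−1, m_i, m_i+1} ∩ [−0, 0] = {0} → 1 state.
For l_f = 2: m_f ∈ {m_i−1, m_i, m_i+1} ∩ [−2, 2] = {-1, 0, 1} → 3 states.
Total: 4.

4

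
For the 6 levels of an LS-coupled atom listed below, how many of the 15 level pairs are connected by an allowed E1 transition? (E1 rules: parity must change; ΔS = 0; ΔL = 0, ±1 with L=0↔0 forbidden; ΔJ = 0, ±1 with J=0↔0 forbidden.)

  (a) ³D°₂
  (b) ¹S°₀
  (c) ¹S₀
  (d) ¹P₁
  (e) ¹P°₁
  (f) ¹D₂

(a)–(b): forbidden (parity, ΔS, ΔL, ΔJ).
(a)–(c): forbidden (ΔS, ΔL, ΔJ).
(a)–(d): forbidden (ΔS).
(a)–(e): forbidden (parity, ΔS).
(a)–(f): forbidden (ΔS).
(b)–(c): forbidden (ΔL, ΔJ).
(b)–(d): allowed.
(b)–(e): forbidden (parity).
(b)–(f): forbidden (ΔL, ΔJ).
(c)–(d): forbidden (parity).
(c)–(e): allowed.
(c)–(f): forbidden (parity, ΔL, ΔJ).
(d)–(e): allowed.
(d)–(f): forbidden (parity).
(e)–(f): allowed.
Allowed pairs: 4 of 15.

4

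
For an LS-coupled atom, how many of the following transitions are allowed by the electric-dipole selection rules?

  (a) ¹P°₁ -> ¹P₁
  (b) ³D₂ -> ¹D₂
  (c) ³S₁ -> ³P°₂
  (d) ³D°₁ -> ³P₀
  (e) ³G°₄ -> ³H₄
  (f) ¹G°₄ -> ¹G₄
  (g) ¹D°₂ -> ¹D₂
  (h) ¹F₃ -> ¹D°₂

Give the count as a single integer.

7

(a) allowed
(b) forbidden (parity, ΔS fail)
(c) allowed
(d) allowed
(e) allowed
(f) allowed
(g) allowed
(h) allowed
Total allowed: 7 of 8.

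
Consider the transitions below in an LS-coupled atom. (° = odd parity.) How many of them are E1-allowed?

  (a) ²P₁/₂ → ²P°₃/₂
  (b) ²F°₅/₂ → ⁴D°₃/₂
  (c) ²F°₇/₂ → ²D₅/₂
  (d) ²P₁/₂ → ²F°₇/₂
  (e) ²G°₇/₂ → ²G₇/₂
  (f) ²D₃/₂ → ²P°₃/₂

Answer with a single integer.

(a) allowed
(b) forbidden (parity, ΔS fail)
(c) allowed
(d) forbidden (ΔL, ΔJ fail)
(e) allowed
(f) allowed
Total allowed: 4 of 6.

4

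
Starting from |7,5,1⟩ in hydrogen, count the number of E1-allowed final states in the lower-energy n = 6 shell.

E1 requires Δl = ±1, so l_f ∈ {4, 6}; with 0 ≤ l_f ≤ n_f−1 = 5, the allowed l_f values are {4}.
For l_f = 4: m_f ∈ {m_i−1, m_i, m_i+1} ∩ [−4, 4] = {0, 1, 2} → 3 states.
Total: 3.

3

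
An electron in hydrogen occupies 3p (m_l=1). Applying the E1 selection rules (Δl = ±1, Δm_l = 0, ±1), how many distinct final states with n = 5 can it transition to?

E1 requires Δl = ±1, so l_f ∈ {0, 2}; with 0 ≤ l_f ≤ n_f−1 = 4, the allowed l_f values are {0, 2}.
For l_f = 0: m_f ∈ {m_i−1, m_i, m_i+1} ∩ [−0, 0] = {0} → 1 state.
For l_f = 2: m_f ∈ {m_i−1, m_i, m_i+1} ∩ [−2, 2] = {0, 1, 2} → 3 states.
Total: 4.

4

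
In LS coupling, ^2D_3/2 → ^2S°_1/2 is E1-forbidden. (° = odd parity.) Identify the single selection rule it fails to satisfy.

Parity must change: even → odd — satisfied.
ΔS = 0: S: 1/2 → 1/2 — satisfied.
ΔL = 0, ±1 (not L=0↔0): L: 2 → 0, ΔL = -2 — violated.
ΔJ = 0, ±1 (not J=0↔0): J: 3/2 → 1/2, ΔJ = -1 — satisfied.

the ΔL = 0, ±1 rule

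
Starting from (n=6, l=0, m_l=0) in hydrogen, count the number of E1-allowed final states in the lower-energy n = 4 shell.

3

E1 requires Δl = ±1, so l_f ∈ {-1, 1}; with 0 ≤ l_f ≤ n_f−1 = 3, the allowed l_f values are {1}.
For l_f = 1: m_f ∈ {m_i−1, m_i, m_i+1} ∩ [−1, 1] = {-1, 0, 1} → 3 states.
Total: 3.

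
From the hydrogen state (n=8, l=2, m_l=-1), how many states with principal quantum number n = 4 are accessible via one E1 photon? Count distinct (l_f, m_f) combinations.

5

E1 requires Δl = ±1, so l_f ∈ {1, 3}; with 0 ≤ l_f ≤ n_f−1 = 3, the allowed l_f values are {1, 3}.
For l_f = 1: m_f ∈ {m_i−1, m_i, m_i+1} ∩ [−1, 1] = {-1, 0} → 2 states.
For l_f = 3: m_f ∈ {m_i−1, m_i, m_i+1} ∩ [−3, 3] = {-2, -1, 0} → 3 states.
Total: 5.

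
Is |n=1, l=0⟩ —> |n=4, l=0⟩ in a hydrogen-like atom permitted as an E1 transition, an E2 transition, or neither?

Δl = 0 − 0 = +0; l_i + l_f = 0.
E1 (Δl = ±1): not satisfied.
E2 (Δl = 0,±2, l_i+l_f ≥ 2): not satisfied.

neither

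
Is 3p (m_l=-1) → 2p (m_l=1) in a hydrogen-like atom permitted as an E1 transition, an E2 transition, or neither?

E2

Δl = 1 − 1 = +0; l_i + l_f = 2.
Δm_l = +2.
E1 (Δl = ±1, |Δm_l| ≤ 1): not satisfied.
E2 (Δl = 0,±2, l_i+l_f ≥ 2, |Δm_l| ≤ 2): satisfied.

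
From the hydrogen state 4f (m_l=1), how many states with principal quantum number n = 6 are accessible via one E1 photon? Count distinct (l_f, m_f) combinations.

E1 requires Δl = ±1, so l_f ∈ {2, 4}; with 0 ≤ l_f ≤ n_f−1 = 5, the allowed l_f values are {2, 4}.
For l_f = 2: m_f ∈ {m_i−1, m_i, m_i+1} ∩ [−2, 2] = {0, 1, 2} → 3 states.
For l_f = 4: m_f ∈ {m_i−1, m_i, m_i+1} ∩ [−4, 4] = {0, 1, 2} → 3 states.
Total: 6.

6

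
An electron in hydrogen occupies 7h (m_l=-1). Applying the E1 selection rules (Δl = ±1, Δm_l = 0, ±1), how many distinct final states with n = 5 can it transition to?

3

E1 requires Δl = ±1, so l_f ∈ {4, 6}; with 0 ≤ l_f ≤ n_f−1 = 4, the allowed l_f values are {4}.
For l_f = 4: m_f ∈ {m_i−1, m_i, m_i+1} ∩ [−4, 4] = {-2, -1, 0} → 3 states.
Total: 3.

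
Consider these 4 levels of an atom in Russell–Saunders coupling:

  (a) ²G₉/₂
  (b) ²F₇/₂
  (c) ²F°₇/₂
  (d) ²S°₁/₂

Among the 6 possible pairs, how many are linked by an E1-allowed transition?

(a)–(b): forbidden (parity).
(a)–(c): allowed.
(a)–(d): forbidden (ΔL, ΔJ).
(b)–(c): allowed.
(b)–(d): forbidden (ΔL, ΔJ).
(c)–(d): forbidden (parity, ΔL, ΔJ).
Allowed pairs: 2 of 6.

2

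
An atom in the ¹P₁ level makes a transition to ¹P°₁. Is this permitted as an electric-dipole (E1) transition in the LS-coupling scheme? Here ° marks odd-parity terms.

Initial level: S=0, L=1, J=1, parity even. Final level: S=0, L=1, J=1, parity odd.
Parity must change: even → odd — ok.
ΔS = 0: S: 0 → 0 — ok.
ΔL = 0, ±1 (not L=0↔0): L: 1 → 1, ΔL = +0 — ok.
ΔJ = 0, ±1 (not J=0↔0): J: 1 → 1, ΔJ = +0 — ok.
All four E1 rules are satisfied.

allowed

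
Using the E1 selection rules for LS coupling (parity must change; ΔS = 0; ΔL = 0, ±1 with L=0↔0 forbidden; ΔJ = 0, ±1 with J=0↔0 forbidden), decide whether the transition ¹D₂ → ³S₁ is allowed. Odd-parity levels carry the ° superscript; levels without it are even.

Parity must change: even → even — violated.
ΔS = 0: S: 0 → 1 — violated.
ΔL = 0, ±1 (not L=0↔0): L: 2 → 0, ΔL = -2 — violated.
ΔJ = 0, ±1 (not J=0↔0): J: 2 → 1, ΔJ = -1 — satisfied.
Rule(s) violated: parity, ΔS, ΔL.

forbidden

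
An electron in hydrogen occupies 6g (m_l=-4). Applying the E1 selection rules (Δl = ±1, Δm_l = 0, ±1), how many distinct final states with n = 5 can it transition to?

1

E1 requires Δl = ±1, so l_f ∈ {3, 5}; with 0 ≤ l_f ≤ n_f−1 = 4, the allowed l_f values are {3}.
For l_f = 3: m_f ∈ {m_i−1, m_i, m_i+1} ∩ [−3, 3] = {-3} → 1 state.
Total: 1.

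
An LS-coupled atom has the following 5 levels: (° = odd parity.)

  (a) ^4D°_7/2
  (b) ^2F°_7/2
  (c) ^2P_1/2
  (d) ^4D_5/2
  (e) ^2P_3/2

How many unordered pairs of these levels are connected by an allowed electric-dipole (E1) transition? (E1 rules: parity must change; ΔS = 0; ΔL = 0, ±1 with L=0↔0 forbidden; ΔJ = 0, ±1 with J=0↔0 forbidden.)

(a)–(b): forbidden (parity, ΔS).
(a)–(c): forbidden (ΔS, ΔJ).
(a)–(d): allowed.
(a)–(e): forbidden (ΔS, ΔJ).
(b)–(c): forbidden (ΔL, ΔJ).
(b)–(d): forbidden (ΔS).
(b)–(e): forbidden (ΔL, ΔJ).
(c)–(d): forbidden (parity, ΔS, ΔJ).
(c)–(e): forbidden (parity).
(d)–(e): forbidden (parity, ΔS).
Allowed pairs: 1 of 10.

1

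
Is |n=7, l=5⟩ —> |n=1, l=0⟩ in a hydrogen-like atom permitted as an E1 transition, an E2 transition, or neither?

neither

Δl = 0 − 5 = -5; l_i + l_f = 5.
E1 (Δl = ±1): not satisfied.
E2 (Δl = 0,±2, l_i+l_f ≥ 2): not satisfied.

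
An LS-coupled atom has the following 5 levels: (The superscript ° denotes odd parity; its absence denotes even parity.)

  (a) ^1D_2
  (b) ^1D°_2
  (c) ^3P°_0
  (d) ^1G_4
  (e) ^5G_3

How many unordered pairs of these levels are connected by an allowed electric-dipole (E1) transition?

(a)–(b): allowed.
(a)–(c): forbidden (ΔS, ΔJ).
(a)–(d): forbidden (parity, ΔL, ΔJ).
(a)–(e): forbidden (parity, ΔS, ΔL).
(b)–(c): forbidden (parity, ΔS, ΔJ).
(b)–(d): forbidden (ΔL, ΔJ).
(b)–(e): forbidden (ΔS, ΔL).
(c)–(d): forbidden (ΔS, ΔL, ΔJ).
(c)–(e): forbidden (ΔS, ΔL, ΔJ).
(d)–(e): forbidden (parity, ΔS).
Allowed pairs: 1 of 10.

1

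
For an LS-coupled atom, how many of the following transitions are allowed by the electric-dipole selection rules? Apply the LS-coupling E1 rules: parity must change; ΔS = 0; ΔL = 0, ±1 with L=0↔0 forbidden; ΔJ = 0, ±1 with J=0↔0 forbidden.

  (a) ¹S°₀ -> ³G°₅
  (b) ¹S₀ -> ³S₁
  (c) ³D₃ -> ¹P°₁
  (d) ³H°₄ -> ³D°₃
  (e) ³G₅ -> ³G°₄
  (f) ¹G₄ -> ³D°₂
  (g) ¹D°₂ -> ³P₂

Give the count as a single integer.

(a) forbidden (parity, ΔS, ΔL, ΔJ fail)
(b) forbidden (parity, ΔS, ΔL fail)
(c) forbidden (ΔS, ΔJ fail)
(d) forbidden (parity, ΔL fail)
(e) allowed
(f) forbidden (ΔS, ΔL, ΔJ fail)
(g) forbidden (ΔS fails)
Total allowed: 1 of 7.

1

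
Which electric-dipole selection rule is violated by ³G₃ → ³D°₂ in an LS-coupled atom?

the ΔL = 0, ±1 rule

ΔL = 0, ±1 (not L=0↔0): L: 4 → 2, ΔL = -2 — ✗.
Parity must change: even → odd — ✓.
ΔJ = 0, ±1 (not J=0↔0): J: 3 → 2, ΔJ = -1 — ✓.
ΔS = 0: S: 1 → 1 — ✓.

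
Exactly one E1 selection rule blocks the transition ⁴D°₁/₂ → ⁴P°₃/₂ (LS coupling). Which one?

parity

Parity must change: odd → odd — violated.
ΔS = 0: S: 3/2 → 3/2 — satisfied.
ΔL = 0, ±1 (not L=0↔0): L: 2 → 1, ΔL = -1 — satisfied.
ΔJ = 0, ±1 (not J=0↔0): J: 1/2 → 3/2, ΔJ = +1 — satisfied.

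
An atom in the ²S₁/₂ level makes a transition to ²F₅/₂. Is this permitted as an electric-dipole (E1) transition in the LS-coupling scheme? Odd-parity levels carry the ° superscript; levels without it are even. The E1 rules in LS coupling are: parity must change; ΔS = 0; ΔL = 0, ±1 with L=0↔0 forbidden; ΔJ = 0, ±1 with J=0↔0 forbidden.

forbidden

Initial level: S=1/2, L=0, J=1/2, parity even. Final level: S=1/2, L=3, J=5/2, parity even.
Parity must change: even → even — fails.
ΔS = 0: S: 1/2 → 1/2 — passes.
ΔL = 0, ±1 (not L=0↔0): L: 0 → 3, ΔL = +3 — fails.
ΔJ = 0, ±1 (not J=0↔0): J: 1/2 → 5/2, ΔJ = +2 — fails.
Rule(s) violated: parity, ΔL, ΔJ.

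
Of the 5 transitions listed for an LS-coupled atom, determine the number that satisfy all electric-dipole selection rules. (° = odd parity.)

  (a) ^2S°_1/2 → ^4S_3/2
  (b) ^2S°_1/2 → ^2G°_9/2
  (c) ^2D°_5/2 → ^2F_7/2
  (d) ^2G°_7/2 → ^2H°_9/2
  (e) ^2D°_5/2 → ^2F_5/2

2

(a) forbidden (ΔS, ΔL fail)
(b) forbidden (parity, ΔL, ΔJ fail)
(c) allowed
(d) forbidden (parity fails)
(e) allowed
Total allowed: 2 of 5.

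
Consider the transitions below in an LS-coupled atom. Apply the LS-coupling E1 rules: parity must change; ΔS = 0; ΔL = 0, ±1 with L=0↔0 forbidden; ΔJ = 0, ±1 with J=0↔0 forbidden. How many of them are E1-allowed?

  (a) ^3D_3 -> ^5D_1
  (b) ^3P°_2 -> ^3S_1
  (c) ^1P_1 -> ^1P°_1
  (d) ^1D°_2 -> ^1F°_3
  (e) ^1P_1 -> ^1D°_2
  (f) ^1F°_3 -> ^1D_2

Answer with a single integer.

4

(a) forbidden (parity, ΔS, ΔJ fail)
(b) allowed
(c) allowed
(d) forbidden (parity fails)
(e) allowed
(f) allowed
Total allowed: 4 of 6.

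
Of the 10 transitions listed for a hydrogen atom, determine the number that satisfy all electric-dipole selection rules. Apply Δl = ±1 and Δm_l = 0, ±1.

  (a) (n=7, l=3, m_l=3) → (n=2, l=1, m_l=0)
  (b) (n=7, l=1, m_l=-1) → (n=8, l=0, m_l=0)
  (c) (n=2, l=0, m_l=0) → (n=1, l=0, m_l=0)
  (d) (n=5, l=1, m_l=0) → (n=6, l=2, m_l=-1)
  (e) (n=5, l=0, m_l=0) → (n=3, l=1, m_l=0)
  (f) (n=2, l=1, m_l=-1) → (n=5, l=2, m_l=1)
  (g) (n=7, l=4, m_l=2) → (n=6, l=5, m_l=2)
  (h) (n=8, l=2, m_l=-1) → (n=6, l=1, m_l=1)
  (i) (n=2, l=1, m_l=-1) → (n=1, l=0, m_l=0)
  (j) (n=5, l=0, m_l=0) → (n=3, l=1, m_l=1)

(a) forbidden — Δl = -2 (E1 requires Δl = ±1); Δm_l = -3 (E1 requires Δm_l = 0, ±1)
(b) allowed
(c) forbidden — Δl = +0 (E1 requires Δl = ±1)
(d) allowed
(e) allowed
(f) forbidden — Δm_l = +2 (E1 requires Δm_l = 0, ±1)
(g) allowed
(h) forbidden — Δm_l = +2 (E1 requires Δm_l = 0, ±1)
(i) allowed
(j) allowed
Total allowed: 6 of 10.

6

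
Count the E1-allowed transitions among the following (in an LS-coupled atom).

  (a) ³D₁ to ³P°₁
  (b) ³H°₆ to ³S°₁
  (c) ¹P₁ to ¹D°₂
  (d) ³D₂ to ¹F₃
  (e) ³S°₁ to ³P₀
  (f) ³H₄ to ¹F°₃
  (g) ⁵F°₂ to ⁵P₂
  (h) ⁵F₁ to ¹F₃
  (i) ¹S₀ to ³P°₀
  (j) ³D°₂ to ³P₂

(a) allowed
(b) forbidden (parity, ΔL, ΔJ fail)
(c) allowed
(d) forbidden (parity, ΔS fail)
(e) allowed
(f) forbidden (ΔS, ΔL fail)
(g) forbidden (ΔL fails)
(h) forbidden (parity, ΔS, ΔJ fail)
(i) forbidden (ΔS, ΔJ fail)
(j) allowed
Total allowed: 4 of 10.

4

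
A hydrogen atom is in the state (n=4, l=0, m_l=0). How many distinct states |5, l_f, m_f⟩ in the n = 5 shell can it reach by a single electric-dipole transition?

3

E1 requires Δl = ±1, so l_f ∈ {-1, 1}; with 0 ≤ l_f ≤ n_f−1 = 4, the allowed l_f values are {1}.
For l_f = 1: m_f ∈ {m_i−1, m_i, m_i+1} ∩ [−1, 1] = {-1, 0, 1} → 3 states.
Total: 3.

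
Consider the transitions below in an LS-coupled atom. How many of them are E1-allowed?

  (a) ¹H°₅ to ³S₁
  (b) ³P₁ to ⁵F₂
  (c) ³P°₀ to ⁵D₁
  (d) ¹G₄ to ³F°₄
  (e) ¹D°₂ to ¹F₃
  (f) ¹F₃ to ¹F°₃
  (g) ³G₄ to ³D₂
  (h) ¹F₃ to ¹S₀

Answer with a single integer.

2

(a) forbidden (ΔS, ΔL, ΔJ fail)
(b) forbidden (parity, ΔS, ΔL fail)
(c) forbidden (ΔS fails)
(d) forbidden (ΔS fails)
(e) allowed
(f) allowed
(g) forbidden (parity, ΔL, ΔJ fail)
(h) forbidden (parity, ΔL, ΔJ fail)
Total allowed: 2 of 8.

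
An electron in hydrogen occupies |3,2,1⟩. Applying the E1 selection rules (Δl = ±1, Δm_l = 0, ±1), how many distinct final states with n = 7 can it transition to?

5

E1 requires Δl = ±1, so l_f ∈ {1, 3}; with 0 ≤ l_f ≤ n_f−1 = 6, the allowed l_f values are {1, 3}.
For l_f = 1: m_f ∈ {m_i−1, m_i, m_i+1} ∩ [−1, 1] = {0, 1} → 2 states.
For l_f = 3: m_f ∈ {m_i−1, m_i, m_i+1} ∩ [−3, 3] = {0, 1, 2} → 3 states.
Total: 5.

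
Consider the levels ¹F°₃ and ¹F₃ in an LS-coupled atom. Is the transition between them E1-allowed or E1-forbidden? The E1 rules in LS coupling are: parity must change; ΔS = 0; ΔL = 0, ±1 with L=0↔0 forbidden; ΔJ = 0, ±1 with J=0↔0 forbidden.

Initial level: S=0, L=3, J=3, parity odd. Final level: S=0, L=3, J=3, parity even.
ΔL = 0, ±1 (not L=0↔0): L: 3 → 3, ΔL = +0 — passes.
Parity must change: odd → even — passes.
ΔS = 0: S: 0 → 0 — passes.
ΔJ = 0, ±1 (not J=0↔0): J: 3 → 3, ΔJ = +0 — passes.
All four E1 rules are satisfied.

allowed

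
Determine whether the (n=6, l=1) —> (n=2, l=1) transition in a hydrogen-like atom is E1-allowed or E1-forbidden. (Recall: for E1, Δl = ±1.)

l: 1 → 1 (Δl = +0). Δl = ±1 ✗.
The transition is electric-dipole forbidden.

forbidden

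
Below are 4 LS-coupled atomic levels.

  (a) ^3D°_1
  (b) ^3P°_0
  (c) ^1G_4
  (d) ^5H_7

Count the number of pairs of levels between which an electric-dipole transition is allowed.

0

(a)–(b): forbidden (parity).
(a)–(c): forbidden (ΔS, ΔL, ΔJ).
(a)–(d): forbidden (ΔS, ΔL, ΔJ).
(b)–(c): forbidden (ΔS, ΔL, ΔJ).
(b)–(d): forbidden (ΔS, ΔL, ΔJ).
(c)–(d): forbidden (parity, ΔS, ΔJ).
Allowed pairs: 0 of 6.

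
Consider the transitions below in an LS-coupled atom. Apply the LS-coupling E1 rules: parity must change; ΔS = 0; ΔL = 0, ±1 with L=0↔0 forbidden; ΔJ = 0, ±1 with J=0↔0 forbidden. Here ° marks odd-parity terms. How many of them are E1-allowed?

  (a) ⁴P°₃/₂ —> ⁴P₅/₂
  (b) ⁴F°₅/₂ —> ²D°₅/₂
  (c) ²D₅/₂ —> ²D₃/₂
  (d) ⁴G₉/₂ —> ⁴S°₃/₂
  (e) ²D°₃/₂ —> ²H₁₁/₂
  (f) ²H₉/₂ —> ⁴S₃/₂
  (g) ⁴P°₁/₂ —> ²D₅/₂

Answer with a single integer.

1

(a) allowed
(b) forbidden (parity, ΔS fail)
(c) forbidden (parity fails)
(d) forbidden (ΔL, ΔJ fail)
(e) forbidden (ΔL, ΔJ fail)
(f) forbidden (parity, ΔS, ΔL, ΔJ fail)
(g) forbidden (ΔS, ΔJ fail)
Total allowed: 1 of 7.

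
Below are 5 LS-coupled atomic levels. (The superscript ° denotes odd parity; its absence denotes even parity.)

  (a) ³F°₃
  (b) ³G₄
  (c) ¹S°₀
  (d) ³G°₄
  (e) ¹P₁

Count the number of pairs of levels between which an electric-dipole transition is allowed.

3

(a)–(b): allowed.
(a)–(c): forbidden (parity, ΔS, ΔL, ΔJ).
(a)–(d): forbidden (parity).
(a)–(e): forbidden (ΔS, ΔL, ΔJ).
(b)–(c): forbidden (ΔS, ΔL, ΔJ).
(b)–(d): allowed.
(b)–(e): forbidden (parity, ΔS, ΔL, ΔJ).
(c)–(d): forbidden (parity, ΔS, ΔL, ΔJ).
(c)–(e): allowed.
(d)–(e): forbidden (ΔS, ΔL, ΔJ).
Allowed pairs: 3 of 10.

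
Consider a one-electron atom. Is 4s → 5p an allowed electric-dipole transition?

l: 0 → 1 (Δl = +1). Δl = ±1 passes.
All E1 selection rules are satisfied.

allowed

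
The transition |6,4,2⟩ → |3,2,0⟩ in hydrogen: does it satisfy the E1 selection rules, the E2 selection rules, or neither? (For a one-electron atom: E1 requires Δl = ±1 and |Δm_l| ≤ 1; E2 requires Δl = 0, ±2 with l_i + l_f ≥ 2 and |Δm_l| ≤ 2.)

Δl = 2 − 4 = -2; l_i + l_f = 6.
Δm_l = -2.
E1 (Δl = ±1, |Δm_l| ≤ 1): not satisfied.
E2 (Δl = 0,±2, l_i+l_f ≥ 2, |Δm_l| ≤ 2): satisfied.

E2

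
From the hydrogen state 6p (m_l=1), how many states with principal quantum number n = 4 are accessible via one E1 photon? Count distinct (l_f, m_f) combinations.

4

E1 requires Δl = ±1, so l_f ∈ {0, 2}; with 0 ≤ l_f ≤ n_f−1 = 3, the allowed l_f values are {0, 2}.
For l_f = 0: m_f ∈ {m_i−1, m_i, m_i+1} ∩ [−0, 0] = {0} → 1 state.
For l_f = 2: m_f ∈ {m_i−1, m_i, m_i+1} ∩ [−2, 2] = {0, 1, 2} → 3 states.
Total: 4.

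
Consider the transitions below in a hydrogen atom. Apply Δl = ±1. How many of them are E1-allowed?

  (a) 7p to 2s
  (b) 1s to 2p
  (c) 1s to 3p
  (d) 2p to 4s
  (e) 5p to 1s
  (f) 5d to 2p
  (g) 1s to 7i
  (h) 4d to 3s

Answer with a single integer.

(a) allowed
(b) allowed
(c) allowed
(d) allowed
(e) allowed
(f) allowed
(g) forbidden — Δl = +6 (E1 requires Δl = ±1)
(h) forbidden — Δl = -2 (E1 requires Δl = ±1)
Total allowed: 6 of 8.

6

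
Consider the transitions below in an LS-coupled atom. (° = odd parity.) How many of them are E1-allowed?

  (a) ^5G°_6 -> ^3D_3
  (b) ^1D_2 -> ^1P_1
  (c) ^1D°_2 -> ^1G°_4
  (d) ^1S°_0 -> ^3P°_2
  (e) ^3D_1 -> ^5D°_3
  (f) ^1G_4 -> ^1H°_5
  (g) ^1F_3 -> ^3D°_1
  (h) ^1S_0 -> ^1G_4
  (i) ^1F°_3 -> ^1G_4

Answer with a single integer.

(a) forbidden (ΔS, ΔL, ΔJ fail)
(b) forbidden (parity fails)
(c) forbidden (parity, ΔL, ΔJ fail)
(d) forbidden (parity, ΔS, ΔJ fail)
(e) forbidden (ΔS, ΔJ fail)
(f) allowed
(g) forbidden (ΔS, ΔJ fail)
(h) forbidden (parity, ΔL, ΔJ fail)
(i) allowed
Total allowed: 2 of 9.

2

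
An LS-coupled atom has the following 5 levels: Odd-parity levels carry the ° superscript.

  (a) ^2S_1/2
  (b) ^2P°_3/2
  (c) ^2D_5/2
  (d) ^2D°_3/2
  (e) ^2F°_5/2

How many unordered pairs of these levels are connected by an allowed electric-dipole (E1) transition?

(a)–(b): allowed.
(a)–(c): forbidden (parity, ΔL, ΔJ).
(a)–(d): forbidden (ΔL).
(a)–(e): forbidden (ΔL, ΔJ).
(b)–(c): allowed.
(b)–(d): forbidden (parity).
(b)–(e): forbidden (parity, ΔL).
(c)–(d): allowed.
(c)–(e): allowed.
(d)–(e): forbidden (parity).
Allowed pairs: 4 of 10.

4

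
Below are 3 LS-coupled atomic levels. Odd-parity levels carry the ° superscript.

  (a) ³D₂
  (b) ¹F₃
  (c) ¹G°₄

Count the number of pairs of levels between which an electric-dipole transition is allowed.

(a)–(b): forbidden (parity, ΔS).
(a)–(c): forbidden (ΔS, ΔL, ΔJ).
(b)–(c): allowed.
Allowed pairs: 1 of 3.

1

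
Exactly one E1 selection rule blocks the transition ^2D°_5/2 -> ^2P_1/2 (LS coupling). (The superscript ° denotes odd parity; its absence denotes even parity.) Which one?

Parity must change: odd → even — ok.
ΔS = 0: S: 1/2 → 1/2 — ok.
ΔL = 0, ±1 (not L=0↔0): L: 2 → 1, ΔL = -1 — ok.
ΔJ = 0, ±1 (not J=0↔0): J: 5/2 → 1/2, ΔJ = -2 — fails.

the ΔJ = 0, ±1 rule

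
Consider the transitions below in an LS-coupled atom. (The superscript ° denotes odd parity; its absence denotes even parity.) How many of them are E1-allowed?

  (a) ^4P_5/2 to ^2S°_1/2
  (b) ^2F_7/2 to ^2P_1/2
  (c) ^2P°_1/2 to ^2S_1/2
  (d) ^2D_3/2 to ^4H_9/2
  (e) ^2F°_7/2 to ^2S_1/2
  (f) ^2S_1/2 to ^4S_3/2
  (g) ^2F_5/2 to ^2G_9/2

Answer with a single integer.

1

(a) forbidden (ΔS, ΔJ fail)
(b) forbidden (parity, ΔL, ΔJ fail)
(c) allowed
(d) forbidden (parity, ΔS, ΔL, ΔJ fail)
(e) forbidden (ΔL, ΔJ fail)
(f) forbidden (parity, ΔS, ΔL fail)
(g) forbidden (parity, ΔJ fail)
Total allowed: 1 of 7.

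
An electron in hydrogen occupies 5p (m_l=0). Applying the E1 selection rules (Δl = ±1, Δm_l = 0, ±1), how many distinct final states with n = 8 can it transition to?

E1 requires Δl = ±1, so l_f ∈ {0, 2}; with 0 ≤ l_f ≤ n_f−1 = 7, the allowed l_f values are {0, 2}.
For l_f = 0: m_f ∈ {m_i−1, m_i, m_i+1} ∩ [−0, 0] = {0} → 1 state.
For l_f = 2: m_f ∈ {m_i−1, m_i, m_i+1} ∩ [−2, 2] = {-1, 0, 1} → 3 states.
Total: 4.

4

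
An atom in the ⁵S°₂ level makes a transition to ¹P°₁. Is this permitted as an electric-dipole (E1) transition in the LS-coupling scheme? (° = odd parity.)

Parity must change: odd → odd — violated.
ΔS = 0: S: 2 → 0 — violated.
ΔL = 0, ±1 (not L=0↔0): L: 0 → 1, ΔL = +1 — satisfied.
ΔJ = 0, ±1 (not J=0↔0): J: 2 → 1, ΔJ = -1 — satisfied.
Rule(s) violated: parity, ΔS.

forbidden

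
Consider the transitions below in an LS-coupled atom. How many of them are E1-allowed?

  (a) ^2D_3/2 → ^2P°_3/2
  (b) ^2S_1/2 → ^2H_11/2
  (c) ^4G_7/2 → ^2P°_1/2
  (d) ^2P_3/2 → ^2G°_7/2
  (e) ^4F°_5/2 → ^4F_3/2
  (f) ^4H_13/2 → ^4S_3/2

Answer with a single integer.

2

(a) allowed
(b) forbidden (parity, ΔL, ΔJ fail)
(c) forbidden (ΔS, ΔL, ΔJ fail)
(d) forbidden (ΔL, ΔJ fail)
(e) allowed
(f) forbidden (parity, ΔL, ΔJ fail)
Total allowed: 2 of 6.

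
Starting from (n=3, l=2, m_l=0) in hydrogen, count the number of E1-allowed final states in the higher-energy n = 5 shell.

E1 requires Δl = ±1, so l_f ∈ {1, 3}; with 0 ≤ l_f ≤ n_f−1 = 4, the allowed l_f values are {1, 3}.
For l_f = 1: m_f ∈ {m_i−1, m_i, m_i+1} ∩ [−1, 1] = {-1, 0, 1} → 3 states.
For l_f = 3: m_f ∈ {m_i−1, m_i, m_i+1} ∩ [−3, 3] = {-1, 0, 1} → 3 states.
Total: 6.

6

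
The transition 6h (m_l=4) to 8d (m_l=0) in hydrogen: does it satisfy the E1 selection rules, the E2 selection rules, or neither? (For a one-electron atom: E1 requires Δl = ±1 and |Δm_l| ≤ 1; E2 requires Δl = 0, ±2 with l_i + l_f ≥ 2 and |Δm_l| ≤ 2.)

neither

Δl = 2 − 5 = -3; l_i + l_f = 7.
Δm_l = -4.
E1 (Δl = ±1, |Δm_l| ≤ 1): not satisfied.
E2 (Δl = 0,±2, l_i+l_f ≥ 2, |Δm_l| ≤ 2): not satisfied.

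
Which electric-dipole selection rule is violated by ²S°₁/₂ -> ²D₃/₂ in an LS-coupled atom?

Initial level: S=1/2, L=0, J=1/2, parity odd. Final level: S=1/2, L=2, J=3/2, parity even.
ΔJ = 0, ±1 (not J=0↔0): J: 1/2 → 3/2, ΔJ = +1 — ✓.
Parity must change: odd → even — ✓.
ΔS = 0: S: 1/2 → 1/2 — ✓.
ΔL = 0, ±1 (not L=0↔0): L: 0 → 2, ΔL = +2 — ✗.

the ΔL = 0, ±1 rule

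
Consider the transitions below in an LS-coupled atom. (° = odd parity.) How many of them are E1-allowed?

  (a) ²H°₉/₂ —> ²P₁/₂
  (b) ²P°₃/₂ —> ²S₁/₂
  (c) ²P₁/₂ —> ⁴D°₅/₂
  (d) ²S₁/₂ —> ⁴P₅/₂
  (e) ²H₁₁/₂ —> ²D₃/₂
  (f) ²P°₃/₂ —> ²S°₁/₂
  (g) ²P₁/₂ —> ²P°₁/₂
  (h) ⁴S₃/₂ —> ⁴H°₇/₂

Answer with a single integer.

(a) forbidden (ΔL, ΔJ fail)
(b) allowed
(c) forbidden (ΔS, ΔJ fail)
(d) forbidden (parity, ΔS, ΔJ fail)
(e) forbidden (parity, ΔL, ΔJ fail)
(f) forbidden (parity fails)
(g) allowed
(h) forbidden (ΔL, ΔJ fail)
Total allowed: 2 of 8.

2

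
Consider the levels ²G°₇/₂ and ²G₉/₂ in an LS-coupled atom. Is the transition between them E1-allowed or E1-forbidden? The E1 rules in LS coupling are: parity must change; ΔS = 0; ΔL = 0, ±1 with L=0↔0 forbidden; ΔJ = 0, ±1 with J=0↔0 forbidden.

Initial level: S=1/2, L=4, J=7/2, parity odd. Final level: S=1/2, L=4, J=9/2, parity even.
Parity must change: odd → even — satisfied.
ΔS = 0: S: 1/2 → 1/2 — satisfied.
ΔL = 0, ±1 (not L=0↔0): L: 4 → 4, ΔL = +0 — satisfied.
ΔJ = 0, ±1 (not J=0↔0): J: 7/2 → 9/2, ΔJ = +1 — satisfied.
All four E1 rules are satisfied.

allowed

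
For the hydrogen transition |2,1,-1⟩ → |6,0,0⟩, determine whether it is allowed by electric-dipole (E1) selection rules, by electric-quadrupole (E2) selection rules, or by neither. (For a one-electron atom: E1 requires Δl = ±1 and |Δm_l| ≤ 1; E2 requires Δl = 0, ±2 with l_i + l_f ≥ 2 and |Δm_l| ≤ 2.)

Δl = 0 − 1 = -1; l_i + l_f = 1.
Δm_l = +1.
E1 (Δl = ±1, |Δm_l| ≤ 1): satisfied.
E2 (Δl = 0,±2, l_i+l_f ≥ 2, |Δm_l| ≤ 2): not satisfied.

E1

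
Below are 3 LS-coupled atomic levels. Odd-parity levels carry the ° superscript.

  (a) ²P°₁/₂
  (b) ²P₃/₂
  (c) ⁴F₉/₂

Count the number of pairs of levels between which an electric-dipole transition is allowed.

(a)–(b): allowed.
(a)–(c): forbidden (ΔS, ΔL, ΔJ).
(b)–(c): forbidden (parity, ΔS, ΔL, ΔJ).
Allowed pairs: 1 of 3.

1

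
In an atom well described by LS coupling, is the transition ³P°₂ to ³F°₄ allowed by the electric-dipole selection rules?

forbidden

Initial level: S=1, L=1, J=2, parity odd. Final level: S=1, L=3, J=4, parity odd.
ΔJ = 0, ±1 (not J=0↔0): J: 2 → 4, ΔJ = +2 — violated.
ΔS = 0: S: 1 → 1 — satisfied.
ΔL = 0, ±1 (not L=0↔0): L: 1 → 3, ΔL = +2 — violated.
Parity must change: odd → odd — violated.
Rule(s) violated: parity, ΔL, ΔJ.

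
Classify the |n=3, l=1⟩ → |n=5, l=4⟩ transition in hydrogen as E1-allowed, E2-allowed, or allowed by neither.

Δl = 4 − 1 = +3; l_i + l_f = 5.
E1 (Δl = ±1): not satisfied.
E2 (Δl = 0,±2, l_i+l_f ≥ 2): not satisfied.

neither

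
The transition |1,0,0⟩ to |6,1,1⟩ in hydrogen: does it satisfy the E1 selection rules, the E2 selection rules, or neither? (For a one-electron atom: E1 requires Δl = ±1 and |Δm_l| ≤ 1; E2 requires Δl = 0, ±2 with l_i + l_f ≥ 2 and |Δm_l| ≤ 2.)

Δl = 1 − 0 = +1; l_i + l_f = 1.
Δm_l = +1.
E1 (Δl = ±1, |Δm_l| ≤ 1): satisfied.
E2 (Δl = 0,±2, l_i+l_f ≥ 2, |Δm_l| ≤ 2): not satisfied.

E1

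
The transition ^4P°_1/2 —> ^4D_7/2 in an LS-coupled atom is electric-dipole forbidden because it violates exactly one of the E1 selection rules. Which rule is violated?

the ΔJ = 0, ±1 rule

Initial level: S=3/2, L=1, J=1/2, parity odd. Final level: S=3/2, L=2, J=7/2, parity even.
Parity must change: odd → even — ok.
ΔS = 0: S: 3/2 → 3/2 — ok.
ΔJ = 0, ±1 (not J=0↔0): J: 1/2 → 7/2, ΔJ = +3 — fails.
ΔL = 0, ±1 (not L=0↔0): L: 1 → 2, ΔL = +1 — ok.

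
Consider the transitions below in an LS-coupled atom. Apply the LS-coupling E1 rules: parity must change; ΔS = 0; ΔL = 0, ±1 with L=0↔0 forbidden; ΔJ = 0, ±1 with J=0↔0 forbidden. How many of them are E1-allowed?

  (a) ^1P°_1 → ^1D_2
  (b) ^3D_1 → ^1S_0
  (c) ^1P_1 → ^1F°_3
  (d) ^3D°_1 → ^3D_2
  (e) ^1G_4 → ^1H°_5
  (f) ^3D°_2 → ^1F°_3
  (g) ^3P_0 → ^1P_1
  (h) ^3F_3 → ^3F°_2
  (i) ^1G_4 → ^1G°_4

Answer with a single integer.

(a) allowed
(b) forbidden (parity, ΔS, ΔL fail)
(c) forbidden (ΔL, ΔJ fail)
(d) allowed
(e) allowed
(f) forbidden (parity, ΔS fail)
(g) forbidden (parity, ΔS fail)
(h) allowed
(i) allowed
Total allowed: 5 of 9.

5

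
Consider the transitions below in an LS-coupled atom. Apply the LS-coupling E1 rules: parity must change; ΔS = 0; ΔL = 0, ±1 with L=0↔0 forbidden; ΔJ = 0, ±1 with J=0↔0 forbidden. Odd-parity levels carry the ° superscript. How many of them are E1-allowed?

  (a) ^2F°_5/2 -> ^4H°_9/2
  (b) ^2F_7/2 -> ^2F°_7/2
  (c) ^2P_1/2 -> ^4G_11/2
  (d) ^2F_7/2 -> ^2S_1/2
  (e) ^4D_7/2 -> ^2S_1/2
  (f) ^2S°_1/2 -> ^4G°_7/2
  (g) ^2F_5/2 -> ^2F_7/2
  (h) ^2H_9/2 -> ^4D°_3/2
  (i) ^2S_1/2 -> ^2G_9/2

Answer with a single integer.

1

(a) forbidden (parity, ΔS, ΔL, ΔJ fail)
(b) allowed
(c) forbidden (parity, ΔS, ΔL, ΔJ fail)
(d) forbidden (parity, ΔL, ΔJ fail)
(e) forbidden (parity, ΔS, ΔL, ΔJ fail)
(f) forbidden (parity, ΔS, ΔL, ΔJ fail)
(g) forbidden (parity fails)
(h) forbidden (ΔS, ΔL, ΔJ fail)
(i) forbidden (parity, ΔL, ΔJ fail)
Total allowed: 1 of 9.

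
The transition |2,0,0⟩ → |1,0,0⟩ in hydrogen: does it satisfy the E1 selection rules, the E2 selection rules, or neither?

Δl = 0 − 0 = +0; l_i + l_f = 0.
Δm_l = +0.
E1 (Δl = ±1, |Δm_l| ≤ 1): not satisfied.
E2 (Δl = 0,±2, l_i+l_f ≥ 2, |Δm_l| ≤ 2): not satisfied.

neither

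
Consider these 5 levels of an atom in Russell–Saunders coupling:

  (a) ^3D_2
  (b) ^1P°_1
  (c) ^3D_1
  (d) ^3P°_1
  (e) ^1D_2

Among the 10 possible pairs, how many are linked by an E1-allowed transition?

(a)–(b): forbidden (ΔS).
(a)–(c): forbidden (parity).
(a)–(d): allowed.
(a)–(e): forbidden (parity, ΔS).
(b)–(c): forbidden (ΔS).
(b)–(d): forbidden (parity, ΔS).
(b)–(e): allowed.
(c)–(d): allowed.
(c)–(e): forbidden (parity, ΔS).
(d)–(e): forbidden (ΔS).
Allowed pairs: 3 of 10.

3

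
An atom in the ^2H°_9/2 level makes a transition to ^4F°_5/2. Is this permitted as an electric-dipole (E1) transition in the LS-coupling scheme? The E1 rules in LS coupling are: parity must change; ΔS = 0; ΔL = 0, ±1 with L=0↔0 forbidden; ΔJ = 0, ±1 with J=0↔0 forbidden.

forbidden

Initial level: S=1/2, L=5, J=9/2, parity odd. Final level: S=3/2, L=3, J=5/2, parity odd.
Parity must change: odd → odd — violated.
ΔS = 0: S: 1/2 → 3/2 — violated.
ΔL = 0, ±1 (not L=0↔0): L: 5 → 3, ΔL = -2 — violated.
ΔJ = 0, ±1 (not J=0↔0): J: 9/2 → 5/2, ΔJ = -2 — violated.
Rule(s) violated: parity, ΔS, ΔL, ΔJ.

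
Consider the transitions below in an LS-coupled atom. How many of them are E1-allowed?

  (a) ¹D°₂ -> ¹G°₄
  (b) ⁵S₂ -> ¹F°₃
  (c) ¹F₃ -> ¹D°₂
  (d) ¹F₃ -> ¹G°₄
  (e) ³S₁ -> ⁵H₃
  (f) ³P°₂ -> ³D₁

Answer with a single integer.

(a) forbidden (parity, ΔL, ΔJ fail)
(b) forbidden (ΔS, ΔL fail)
(c) allowed
(d) allowed
(e) forbidden (parity, ΔS, ΔL, ΔJ fail)
(f) allowed
Total allowed: 3 of 6.

3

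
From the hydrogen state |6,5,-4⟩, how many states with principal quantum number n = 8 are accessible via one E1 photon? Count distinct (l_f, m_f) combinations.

E1 requires Δl = ±1, so l_f ∈ {4, 6}; with 0 ≤ l_f ≤ n_f−1 = 7, the allowed l_f values are {4, 6}.
For l_f = 4: m_f ∈ {m_i−1, m_i, m_i+1} ∩ [−4, 4] = {-4, -3} → 2 states.
For l_f = 6: m_f ∈ {m_i−1, m_i, m_i+1} ∩ [−6, 6] = {-5, -4, -3} → 3 states.
Total: 5.

5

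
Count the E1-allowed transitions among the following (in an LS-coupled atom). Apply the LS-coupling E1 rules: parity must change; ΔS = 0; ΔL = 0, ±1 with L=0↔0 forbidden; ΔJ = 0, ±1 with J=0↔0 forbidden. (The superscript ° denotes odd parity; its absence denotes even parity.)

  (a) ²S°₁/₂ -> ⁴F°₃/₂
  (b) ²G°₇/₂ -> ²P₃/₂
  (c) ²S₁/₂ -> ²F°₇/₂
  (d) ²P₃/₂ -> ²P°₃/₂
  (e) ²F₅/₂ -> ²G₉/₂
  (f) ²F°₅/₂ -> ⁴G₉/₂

1

(a) forbidden (parity, ΔS, ΔL fail)
(b) forbidden (ΔL, ΔJ fail)
(c) forbidden (ΔL, ΔJ fail)
(d) allowed
(e) forbidden (parity, ΔJ fail)
(f) forbidden (ΔS, ΔJ fail)
Total allowed: 1 of 6.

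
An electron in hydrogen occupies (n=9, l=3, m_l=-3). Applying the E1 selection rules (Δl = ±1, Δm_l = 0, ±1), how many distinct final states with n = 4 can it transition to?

1

E1 requires Δl = ±1, so l_f ∈ {2, 4}; with 0 ≤ l_f ≤ n_f−1 = 3, the allowed l_f values are {2}.
For l_f = 2: m_f ∈ {m_i−1, m_i, m_i+1} ∩ [−2, 2] = {-2} → 1 state.
Total: 1.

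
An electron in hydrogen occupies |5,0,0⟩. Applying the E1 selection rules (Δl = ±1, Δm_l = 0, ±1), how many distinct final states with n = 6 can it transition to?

3

E1 requires Δl = ±1, so l_f ∈ {-1, 1}; with 0 ≤ l_f ≤ n_f−1 = 5, the allowed l_f values are {1}.
For l_f = 1: m_f ∈ {m_i−1, m_i, m_i+1} ∩ [−1, 1] = {-1, 0, 1} → 3 states.
Total: 3.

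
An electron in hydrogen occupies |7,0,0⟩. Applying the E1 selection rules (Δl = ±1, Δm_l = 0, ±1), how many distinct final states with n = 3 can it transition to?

3

E1 requires Δl = ±1, so l_f ∈ {-1, 1}; with 0 ≤ l_f ≤ n_f−1 = 2, the allowed l_f values are {1}.
For l_f = 1: m_f ∈ {m_i−1, m_i, m_i+1} ∩ [−1, 1] = {-1, 0, 1} → 3 states.
Total: 3.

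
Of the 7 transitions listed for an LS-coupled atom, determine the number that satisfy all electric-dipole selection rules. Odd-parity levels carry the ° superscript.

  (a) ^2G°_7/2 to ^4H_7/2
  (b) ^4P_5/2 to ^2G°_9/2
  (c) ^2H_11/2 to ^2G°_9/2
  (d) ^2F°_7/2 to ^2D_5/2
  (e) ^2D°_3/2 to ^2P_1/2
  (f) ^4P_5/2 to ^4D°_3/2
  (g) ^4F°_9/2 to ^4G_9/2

5

(a) forbidden (ΔS fails)
(b) forbidden (ΔS, ΔL, ΔJ fail)
(c) allowed
(d) allowed
(e) allowed
(f) allowed
(g) allowed
Total allowed: 5 of 7.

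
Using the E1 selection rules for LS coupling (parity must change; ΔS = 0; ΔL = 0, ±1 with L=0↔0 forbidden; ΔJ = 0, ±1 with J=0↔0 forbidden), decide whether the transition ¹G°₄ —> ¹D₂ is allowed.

forbidden

Reading off the term symbols: S 0→0, L 4→2, J 4→2, parity odd→even.
Parity must change: odd → even — passes.
ΔS = 0: S: 0 → 0 — passes.
ΔL = 0, ±1 (not L=0↔0): L: 4 → 2, ΔL = -2 — fails.
ΔJ = 0, ±1 (not J=0↔0): J: 4 → 2, ΔJ = -2 — fails.
Rule(s) violated: ΔL, ΔJ.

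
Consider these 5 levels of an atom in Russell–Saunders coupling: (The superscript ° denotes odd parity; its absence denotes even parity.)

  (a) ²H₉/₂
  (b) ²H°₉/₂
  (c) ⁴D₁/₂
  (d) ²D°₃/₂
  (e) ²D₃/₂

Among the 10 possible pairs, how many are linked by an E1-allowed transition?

2

(a)–(b): allowed.
(a)–(c): forbidden (parity, ΔS, ΔL, ΔJ).
(a)–(d): forbidden (ΔL, ΔJ).
(a)–(e): forbidden (parity, ΔL, ΔJ).
(b)–(c): forbidden (ΔS, ΔL, ΔJ).
(b)–(d): forbidden (parity, ΔL, ΔJ).
(b)–(e): forbidden (ΔL, ΔJ).
(c)–(d): forbidden (ΔS).
(c)–(e): forbidden (parity, ΔS).
(d)–(e): allowed.
Allowed pairs: 2 of 10.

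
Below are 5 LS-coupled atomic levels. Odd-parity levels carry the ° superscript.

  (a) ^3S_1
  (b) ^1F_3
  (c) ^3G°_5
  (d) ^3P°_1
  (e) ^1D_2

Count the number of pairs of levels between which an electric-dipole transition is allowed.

1

(a)–(b): forbidden (parity, ΔS, ΔL, ΔJ).
(a)–(c): forbidden (ΔL, ΔJ).
(a)–(d): allowed.
(a)–(e): forbidden (parity, ΔS, ΔL).
(b)–(c): forbidden (ΔS, ΔJ).
(b)–(d): forbidden (ΔS, ΔL, ΔJ).
(b)–(e): forbidden (parity).
(c)–(d): forbidden (parity, ΔL, ΔJ).
(c)–(e): forbidden (ΔS, ΔL, ΔJ).
(d)–(e): forbidden (ΔS).
Allowed pairs: 1 of 10.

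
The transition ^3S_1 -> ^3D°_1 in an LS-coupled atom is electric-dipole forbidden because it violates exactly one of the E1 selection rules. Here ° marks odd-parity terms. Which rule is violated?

Reading off the term symbols: S 1→1, L 0→2, J 1→1, parity even→odd.
Parity must change: even → odd — ✓.
ΔS = 0: S: 1 → 1 — ✓.
ΔL = 0, ±1 (not L=0↔0): L: 0 → 2, ΔL = +2 — ✗.
ΔJ = 0, ±1 (not J=0↔0): J: 1 → 1, ΔJ = +0 — ✓.

the ΔL = 0, ±1 rule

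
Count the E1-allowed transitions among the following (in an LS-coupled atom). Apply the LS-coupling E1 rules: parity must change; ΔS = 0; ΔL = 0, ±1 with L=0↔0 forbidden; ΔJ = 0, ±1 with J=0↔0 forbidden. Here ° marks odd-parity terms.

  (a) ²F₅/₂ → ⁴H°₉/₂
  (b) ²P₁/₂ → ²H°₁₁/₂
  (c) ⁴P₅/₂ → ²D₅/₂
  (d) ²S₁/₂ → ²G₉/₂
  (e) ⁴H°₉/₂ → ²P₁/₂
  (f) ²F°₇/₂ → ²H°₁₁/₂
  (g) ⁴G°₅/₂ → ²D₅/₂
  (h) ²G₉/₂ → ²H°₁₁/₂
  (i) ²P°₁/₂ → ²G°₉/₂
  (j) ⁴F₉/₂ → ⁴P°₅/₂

(a) forbidden (ΔS, ΔL, ΔJ fail)
(b) forbidden (ΔL, ΔJ fail)
(c) forbidden (parity, ΔS fail)
(d) forbidden (parity, ΔL, ΔJ fail)
(e) forbidden (ΔS, ΔL, ΔJ fail)
(f) forbidden (parity, ΔL, ΔJ fail)
(g) forbidden (ΔS, ΔL fail)
(h) allowed
(i) forbidden (parity, ΔL, ΔJ fail)
(j) forbidden (ΔL, ΔJ fail)
Total allowed: 1 of 10.

1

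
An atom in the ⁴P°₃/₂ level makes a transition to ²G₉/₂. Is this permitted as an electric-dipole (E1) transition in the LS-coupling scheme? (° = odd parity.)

forbidden

Parity must change: odd → even — passes.
ΔS = 0: S: 3/2 → 1/2 — fails.
ΔL = 0, ±1 (not L=0↔0): L: 1 → 4, ΔL = +3 — fails.
ΔJ = 0, ±1 (not J=0↔0): J: 3/2 → 9/2, ΔJ = +3 — fails.
Rule(s) violated: ΔS, ΔL, ΔJ.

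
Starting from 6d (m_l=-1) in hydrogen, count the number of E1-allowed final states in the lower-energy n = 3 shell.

E1 requires Δl = ±1, so l_f ∈ {1, 3}; with 0 ≤ l_f ≤ n_f−1 = 2, the allowed l_f values are {1}.
For l_f = 1: m_f ∈ {m_i−1, m_i, m_i+1} ∩ [−1, 1] = {-1, 0} → 2 states.
Total: 2.

2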